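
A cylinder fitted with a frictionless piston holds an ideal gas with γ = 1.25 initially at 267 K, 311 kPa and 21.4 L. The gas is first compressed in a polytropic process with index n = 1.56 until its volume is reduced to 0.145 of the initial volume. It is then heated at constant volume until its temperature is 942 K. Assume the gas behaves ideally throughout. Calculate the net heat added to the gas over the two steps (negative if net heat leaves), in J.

n = P₁V₁/(RT₁) = 311×21.4/(8.314×267) = 3.00 mol.
Step 1 — Polytropic n=1.56: T₂ = T₁(V₁/V₂)^(n−1) = 267×(6.90)^0.56 = 787 K; P₂ = P₁(V₁/V₂)^n = 6320 kPa.
W = (P₁V₁−P₂V₂)/(n−1) = (311×21.4−6320×3.10)/0.56 = -23200 J.
ΔU = nCvΔT = 3.00×33.3×(787−267) = 51900 J.
Q = ΔU + W = 28700 J.
State after step 1: P = 6320 kPa, V = 3.10 L, T = 787 K.
Step 2 — Isochoric: V stays 3.10 L; P/T = const ⇒ T₂ = 942 K, P₂ = 7570 kPa.
W = 0 (no volume change).
ΔU = nCvΔT = 3.00×33.3×(942−787) = 15400 J.
Q = ΔU = 15400 J.
Net over both steps: W = -23200 J, Q = 44100 J, ΔU = 67300 J.

44100 J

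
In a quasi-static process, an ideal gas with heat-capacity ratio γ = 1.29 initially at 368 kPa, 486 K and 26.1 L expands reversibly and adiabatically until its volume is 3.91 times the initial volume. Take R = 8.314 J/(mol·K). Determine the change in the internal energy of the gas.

n = P₁V₁/(RT₁) = 368×26.1/(8.314×486) = 2.38 mol.
Adiabatic: TV^(γ−1) = const ⇒ T₂ = 486×(0.256)^0.290 = 327 K; PV^γ = const ⇒ P₂ = 63.4 kPa.
For an ideal gas ΔU = nCvΔT with Cv = R/(γ−1) = 28.7 J/(mol·K).
ΔU = 2.38×28.7×(327−486) = -10800 J.

-10800 J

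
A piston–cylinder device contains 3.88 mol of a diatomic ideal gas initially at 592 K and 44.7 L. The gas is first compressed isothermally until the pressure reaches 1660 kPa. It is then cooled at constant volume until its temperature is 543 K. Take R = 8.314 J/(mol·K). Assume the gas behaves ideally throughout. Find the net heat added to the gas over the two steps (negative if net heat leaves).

P₁ = nRT₁/V₁ = 3.88×8.314×592/44.7 = 427 kPa.
Step 1 — Isothermal: T stays 592 K; PV = const ⇒ V₂ = 11.5 L, P₂ = 1660 kPa.
ΔU = 0 (ideal gas, T constant).
W = nRT ln(V₂/V₁) = 3.88×8.314×592×ln(0.257) = -25900 J.
Q = ΔU + W = -25900 J.
State after step 1: P = 1660 kPa, V = 11.5 L, T = 592 K.
Step 2 — Isochoric: V stays 11.5 L; P/T = const ⇒ T₂ = 543 K, P₂ = 1520 kPa.
W = 0 (no volume change).
ΔU = nCvΔT = 3.88×20.8×(543−592) = -3950 J.
Q = ΔU = -3950 J.
Net over both steps: W = -25900 J, Q = -29900 J, ΔU = -3950 J.

-29900 J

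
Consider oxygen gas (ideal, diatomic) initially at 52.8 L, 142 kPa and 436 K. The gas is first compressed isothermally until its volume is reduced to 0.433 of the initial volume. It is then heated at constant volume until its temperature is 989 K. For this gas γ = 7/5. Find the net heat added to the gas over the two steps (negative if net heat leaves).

17500 J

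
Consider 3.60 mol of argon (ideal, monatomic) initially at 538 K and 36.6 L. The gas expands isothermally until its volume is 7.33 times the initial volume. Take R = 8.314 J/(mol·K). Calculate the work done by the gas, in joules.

32100 J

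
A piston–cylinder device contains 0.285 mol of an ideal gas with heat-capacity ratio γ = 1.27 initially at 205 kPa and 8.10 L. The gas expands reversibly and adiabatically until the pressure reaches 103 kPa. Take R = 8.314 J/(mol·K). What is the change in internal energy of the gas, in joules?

T₁ = P₁V₁/(nR) = 205×8.10/(0.285×8.314) = 701 K.
Adiabatic: T₂/T₁ = (P₂/P₁)^((γ−1)/γ) ⇒ T₂ = 701×(0.502)^0.213 = 605 K; V₂ = 13.9 L.
For an ideal gas ΔU = nCvΔT with Cv = R/(γ−1) = 30.8 J/(mol·K).
ΔU = 0.285×30.8×(605−701) = -837 J.

-837 J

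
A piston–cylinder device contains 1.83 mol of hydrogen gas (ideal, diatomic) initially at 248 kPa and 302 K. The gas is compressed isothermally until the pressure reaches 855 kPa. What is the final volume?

5.37 L

V₁ = nRT₁/P₁ = 1.83×8.314×302/248 = 18.5 L.
Isothermal: T stays 302 K; PV = const ⇒ V₂ = 5.37 L, P₂ = 855 kPa.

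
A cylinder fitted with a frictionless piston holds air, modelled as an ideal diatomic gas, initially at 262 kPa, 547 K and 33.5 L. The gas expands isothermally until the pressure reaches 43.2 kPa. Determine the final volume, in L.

Isothermal: T stays 547 K; PV = const ⇒ V₂ = 203 L, P₂ = 43.2 kPa.

203 L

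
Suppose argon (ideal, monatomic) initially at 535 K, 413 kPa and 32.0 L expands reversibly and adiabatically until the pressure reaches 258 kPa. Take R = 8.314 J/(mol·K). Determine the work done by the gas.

n = P₁V₁/(RT₁) = 413×32.0/(8.314×535) = 2.97 mol.
Adiabatic: T₂/T₁ = (P₂/P₁)^((γ−1)/γ) ⇒ T₂ = 535×(0.625)^0.400 = 443 K; V₂ = 42.4 L.
ΔU = nCvΔT = 2.97×12.5×(443−535) = -3400 J.
Q = 0 for an adiabatic process, so W = −ΔU = 3400 J.

3400 J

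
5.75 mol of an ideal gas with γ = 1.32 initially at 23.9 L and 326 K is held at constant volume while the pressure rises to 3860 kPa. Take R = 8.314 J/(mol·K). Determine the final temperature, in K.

1930 K

P₁ = nRT₁/V₁ = 5.75×8.314×326/23.9 = 652 kPa.
Isochoric: V stays 23.9 L; P/T = const ⇒ T₂ = 1930 K, P₂ = 3860 kPa.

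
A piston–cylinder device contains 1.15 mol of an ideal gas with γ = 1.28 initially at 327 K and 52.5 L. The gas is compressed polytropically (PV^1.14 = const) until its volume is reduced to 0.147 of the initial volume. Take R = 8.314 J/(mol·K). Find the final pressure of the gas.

530 kPa

P₁ = nRT₁/V₁ = 1.15×8.314×327/52.5 = 59.6 kPa.
Polytropic n=1.14: T₂ = T₁(V₁/V₂)^(n−1) = 327×(6.80)^0.14 = 428 K; P₂ = P₁(V₁/V₂)^n = 530 kPa.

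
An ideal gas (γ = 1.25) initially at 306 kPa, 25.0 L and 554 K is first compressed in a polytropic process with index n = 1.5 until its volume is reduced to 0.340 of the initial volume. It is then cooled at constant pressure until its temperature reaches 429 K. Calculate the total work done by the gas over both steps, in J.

n = P₁V₁/(RT₁) = 306×25.0/(8.314×554) = 1.66 mol.
Step 1 — Polytropic n=1.5: T₂ = T₁(V₁/V₂)^(n−1) = 554×(2.94)^0.50 = 950 K; P₂ = P₁(V₁/V₂)^n = 1540 kPa.
W = (P₁V₁−P₂V₂)/(n−1) = (306×25.0−1540×8.50)/0.50 = -10900 J.
ΔU = nCvΔT = 1.66×33.3×(950−554) = 21900 J.
Q = ΔU + W = 10900 J.
State after step 1: P = 1540 kPa, V = 8.50 L, T = 950 K.
Step 2 — Isobaric: P stays 1540 kPa; V/T = const ⇒ T₂ = 429 K, V₂ = 3.84 L.
W = PΔV = 1540×(3.84−8.50) kPa·L = -7200 J.
ΔU = nCvΔT = 1.66×33.3×(429−950) = -28800 J.
Q = ΔU + W = nCpΔT = -36000 J.
Net over both steps: W = -18100 J, Q = -25000 J, ΔU = -6900 J.

-18100 J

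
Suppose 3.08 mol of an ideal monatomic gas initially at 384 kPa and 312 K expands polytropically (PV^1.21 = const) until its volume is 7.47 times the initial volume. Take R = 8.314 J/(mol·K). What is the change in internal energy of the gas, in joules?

V₁ = nRT₁/P₁ = 3.08×8.314×312/384 = 20.8 L.
Polytropic n=1.21: T₂ = T₁(V₁/V₂)^(n−1) = 312×(0.134)^0.21 = 205 K; P₂ = P₁(V₁/V₂)^n = 33.7 kPa.
For an ideal gas ΔU = nCvΔT with Cv = (3/2)R = 12.5 J/(mol·K).
ΔU = 3.08×12.5×(205−312) = -4130 J.

-4130 J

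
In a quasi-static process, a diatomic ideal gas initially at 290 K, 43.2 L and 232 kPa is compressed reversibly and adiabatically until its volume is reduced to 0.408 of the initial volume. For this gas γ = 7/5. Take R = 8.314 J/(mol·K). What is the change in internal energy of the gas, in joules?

10800 J

n = P₁V₁/(RT₁) = 232×43.2/(8.314×290) = 4.16 mol.
Adiabatic: TV^(γ−1) = const ⇒ T₂ = 290×(2.45)^0.400 = 415 K; PV^γ = const ⇒ P₂ = 814 kPa.
For an ideal gas ΔU = nCvΔT with Cv = (5/2)R = 20.8 J/(mol·K).
ΔU = 4.16×20.8×(415−290) = 10800 J.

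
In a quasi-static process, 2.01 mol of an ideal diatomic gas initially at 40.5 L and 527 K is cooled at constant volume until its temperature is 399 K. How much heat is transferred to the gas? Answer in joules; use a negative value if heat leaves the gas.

P₁ = nRT₁/V₁ = 2.01×8.314×527/40.5 = 217 kPa.
Isochoric: V stays 40.5 L; P/T = const ⇒ T₂ = 399 K, P₂ = 165 kPa.
W = 0 (no volume change).
ΔU = nCvΔT = 2.01×20.8×(399−527) = -5350 J.
Q = ΔU = -5350 J.

-5350 J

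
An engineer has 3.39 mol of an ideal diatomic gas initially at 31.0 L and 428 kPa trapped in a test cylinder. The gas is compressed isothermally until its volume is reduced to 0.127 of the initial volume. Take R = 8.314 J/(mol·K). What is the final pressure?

3370 kPa

T₁ = P₁V₁/(nR) = 428×31.0/(3.39×8.314) = 471 K.
Isothermal: T stays 471 K; PV = const ⇒ V₂ = 3.94 L, P₂ = 3370 kPa.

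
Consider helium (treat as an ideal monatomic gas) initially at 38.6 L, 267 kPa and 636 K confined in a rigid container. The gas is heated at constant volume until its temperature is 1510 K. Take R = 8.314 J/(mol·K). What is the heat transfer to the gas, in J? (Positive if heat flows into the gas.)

n = P₁V₁/(RT₁) = 267×38.6/(8.314×636) = 1.95 mol.
Isochoric: V stays 38.6 L; P/T = const ⇒ T₂ = 1510 K, P₂ = 634 kPa.
W = 0 (no volume change).
ΔU = nCvΔT = 1.95×12.5×(1510−636) = 21200 J.
Q = ΔU = 21200 J.

21200 J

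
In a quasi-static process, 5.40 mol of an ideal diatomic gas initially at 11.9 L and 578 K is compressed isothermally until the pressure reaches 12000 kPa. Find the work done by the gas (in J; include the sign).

-44300 J

P₁ = nRT₁/V₁ = 5.40×8.314×578/11.9 = 2180 kPa.
Isothermal: T stays 578 K; PV = const ⇒ V₂ = 2.16 L, P₂ = 12000 kPa.
W = nRT ln(V₂/V₁) = 5.40×8.314×578×ln(0.182) = -44300 J.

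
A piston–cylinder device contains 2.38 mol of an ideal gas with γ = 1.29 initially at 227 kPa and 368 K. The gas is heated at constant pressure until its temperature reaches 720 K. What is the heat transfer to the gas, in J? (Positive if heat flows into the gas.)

31000 J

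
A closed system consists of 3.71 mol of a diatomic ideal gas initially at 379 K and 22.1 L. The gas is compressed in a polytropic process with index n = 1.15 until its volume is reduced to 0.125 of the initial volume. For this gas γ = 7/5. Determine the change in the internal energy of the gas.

P₁ = nRT₁/V₁ = 3.71×8.314×379/22.1 = 529 kPa.
Polytropic n=1.15: T₂ = T₁(V₁/V₂)^(n−1) = 379×(8.00)^0.15 = 518 K; P₂ = P₁(V₁/V₂)^n = 5780 kPa.
For an ideal gas ΔU = nCvΔT with Cv = (5/2)R = 20.8 J/(mol·K).
ΔU = 3.71×20.8×(518−379) = 10700 J.

10700 J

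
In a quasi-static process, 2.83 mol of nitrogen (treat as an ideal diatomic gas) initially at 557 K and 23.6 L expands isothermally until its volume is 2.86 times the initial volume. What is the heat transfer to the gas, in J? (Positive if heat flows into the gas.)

13800 J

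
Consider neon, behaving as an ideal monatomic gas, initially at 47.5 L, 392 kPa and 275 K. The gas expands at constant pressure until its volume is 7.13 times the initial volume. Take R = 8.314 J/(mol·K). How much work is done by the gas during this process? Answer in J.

114000 J

n = P₁V₁/(RT₁) = 392×47.5/(8.314×275) = 8.14 mol.
Isobaric: P stays 392 kPa; V/T = const ⇒ T₂ = 1960 K, V₂ = 339 L.
W = PΔV = 392×(339−47.5) kPa·L = 114000 J.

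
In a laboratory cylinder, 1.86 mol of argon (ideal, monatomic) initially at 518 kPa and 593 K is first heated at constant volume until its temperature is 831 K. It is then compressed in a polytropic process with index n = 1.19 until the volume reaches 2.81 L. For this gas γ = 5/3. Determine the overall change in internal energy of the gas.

13600 J

V₁ = nRT₁/P₁ = 1.86×8.314×593/518 = 17.7 L.
Step 1 — Isochoric: V stays 17.7 L; P/T = const ⇒ T₂ = 831 K, P₂ = 726 kPa.
W = 0 (no volume change).
ΔU = nCvΔT = 1.86×12.5×(831−593) = 5520 J.
Q = ΔU = 5520 J.
State after step 1: P = 726 kPa, V = 17.7 L, T = 831 K.
Step 2 — Polytropic n=1.19: T₂ = T₁(V₁/V₂)^(n−1) = 831×(6.30)^0.19 = 1180 K; P₂ = P₁(V₁/V₂)^n = 6490 kPa.
W = (P₁V₁−P₂V₂)/(n−1) = (726×17.7−6490×2.81)/0.19 = -28300 J.
ΔU = nCvΔT = 1.86×12.5×(1180−831) = 8070 J.
Q = ΔU + W = -20200 J.
Net over both steps: W = -28300 J, Q = -14700 J, ΔU = 13600 J.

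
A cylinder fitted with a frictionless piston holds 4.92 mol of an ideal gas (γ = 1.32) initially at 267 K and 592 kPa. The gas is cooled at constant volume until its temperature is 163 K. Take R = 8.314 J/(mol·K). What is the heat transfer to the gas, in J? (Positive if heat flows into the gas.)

V₁ = nRT₁/P₁ = 4.92×8.314×267/592 = 18.4 L.
Isochoric: V stays 18.4 L; P/T = const ⇒ T₂ = 163 K, P₂ = 361 kPa.
W = 0 (no volume change).
ΔU = nCvΔT = 4.92×26.0×(163−267) = -13300 J.
Q = ΔU = -13300 J.

-13300 J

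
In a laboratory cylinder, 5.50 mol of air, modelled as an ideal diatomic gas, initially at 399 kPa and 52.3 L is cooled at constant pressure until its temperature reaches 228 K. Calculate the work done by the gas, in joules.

-10400 J

T₁ = P₁V₁/(nR) = 399×52.3/(5.50×8.314) = 456 K.
Isobaric: P stays 399 kPa; V/T = const ⇒ T₂ = 228 K, V₂ = 26.1 L.
W = PΔV = 399×(26.1−52.3) kPa·L = -10400 J.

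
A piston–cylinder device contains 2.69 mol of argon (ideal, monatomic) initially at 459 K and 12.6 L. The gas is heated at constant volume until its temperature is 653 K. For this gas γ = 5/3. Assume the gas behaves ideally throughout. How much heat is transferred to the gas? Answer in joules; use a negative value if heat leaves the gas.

P₁ = nRT₁/V₁ = 2.69×8.314×459/12.6 = 815 kPa.
Isochoric: V stays 12.6 L; P/T = const ⇒ T₂ = 653 K, P₂ = 1160 kPa.
W = 0 (no volume change).
ΔU = nCvΔT = 2.69×12.5×(653−459) = 6510 J.
Q = ΔU = 6510 J.

6510 J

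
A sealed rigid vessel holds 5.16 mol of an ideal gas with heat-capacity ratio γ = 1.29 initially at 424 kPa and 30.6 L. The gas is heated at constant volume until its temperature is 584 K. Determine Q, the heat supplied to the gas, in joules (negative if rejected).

41700 J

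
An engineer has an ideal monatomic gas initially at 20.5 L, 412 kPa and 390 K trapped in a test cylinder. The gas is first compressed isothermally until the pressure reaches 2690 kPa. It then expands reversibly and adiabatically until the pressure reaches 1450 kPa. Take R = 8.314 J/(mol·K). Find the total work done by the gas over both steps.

-13100 J

n = P₁V₁/(RT₁) = 412×20.5/(8.314×390) = 2.60 mol.
Step 1 — Isothermal: T stays 390 K; PV = const ⇒ V₂ = 3.14 L, P₂ = 2690 kPa.
ΔU = 0 (ideal gas, T constant).
W = nRT ln(V₂/V₁) = 2.60×8.314×390×ln(0.153) = -15800 J.
Q = ΔU + W = -15800 J.
State after step 1: P = 2690 kPa, V = 3.14 L, T = 390 K.
Step 2 — Adiabatic: T₂/T₁ = (P₂/P₁)^((γ−1)/γ) ⇒ T₂ = 390×(0.539)^0.400 = 305 K; V₂ = 4.55 L.
ΔU = nCvΔT = 2.60×12.5×(305−390) = -2770 J.
Q = 0 for an adiabatic process, so W = −ΔU = 2770 J.
Net over both steps: W = -13100 J, Q = -15800 J, ΔU = -2770 J.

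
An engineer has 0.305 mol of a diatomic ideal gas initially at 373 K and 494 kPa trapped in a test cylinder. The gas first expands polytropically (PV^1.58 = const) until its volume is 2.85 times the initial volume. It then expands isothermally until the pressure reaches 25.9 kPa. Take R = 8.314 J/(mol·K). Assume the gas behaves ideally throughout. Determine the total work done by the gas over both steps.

1410 J

V₁ = nRT₁/P₁ = 0.305×8.314×373/494 = 1.91 L.
Step 1 — Polytropic n=1.58: T₂ = T₁(V₁/V₂)^(n−1) = 373×(0.351)^0.58 = 203 K; P₂ = P₁(V₁/V₂)^n = 94.4 kPa.
W = (P₁V₁−P₂V₂)/(n−1) = (494×1.91−94.4×5.46)/0.58 = 742 J.
ΔU = nCvΔT = 0.305×20.8×(203−373) = -1080 J.
Q = ΔU + W = -334 J.
State after step 1: P = 94.4 kPa, V = 5.46 L, T = 203 K.
Step 2 — Isothermal: T stays 203 K; PV = const ⇒ V₂ = 19.9 L, P₂ = 25.9 kPa.
ΔU = 0 (ideal gas, T constant).
W = nRT ln(V₂/V₁) = 0.305×8.314×203×ln(3.65) = 666 J.
Q = ΔU + W = 666 J.
Net over both steps: W = 1410 J, Q = 332 J, ΔU = -1080 J.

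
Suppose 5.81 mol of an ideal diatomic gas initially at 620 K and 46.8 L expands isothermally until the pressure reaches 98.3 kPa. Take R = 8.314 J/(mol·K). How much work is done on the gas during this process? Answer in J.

P₁ = nRT₁/V₁ = 5.81×8.314×620/46.8 = 640 kPa.
Isothermal: T stays 620 K; PV = const ⇒ V₂ = 305 L, P₂ = 98.3 kPa.
W = nRT ln(V₂/V₁) = 5.81×8.314×620×ln(6.51) = 56100 J.
Work done on the gas = −W_by = -56100 J.

-56100 J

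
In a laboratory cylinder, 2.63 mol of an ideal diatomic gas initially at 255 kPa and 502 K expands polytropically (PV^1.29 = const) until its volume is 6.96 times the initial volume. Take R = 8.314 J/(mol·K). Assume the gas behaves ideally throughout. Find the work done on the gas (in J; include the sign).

V₁ = nRT₁/P₁ = 2.63×8.314×502/255 = 43.0 L.
Polytropic n=1.29: T₂ = T₁(V₁/V₂)^(n−1) = 502×(0.144)^0.29 = 286 K; P₂ = P₁(V₁/V₂)^n = 20.9 kPa.
W = (P₁V₁−P₂V₂)/(n−1) = (255×43.0−20.9×300)/0.29 = 16300 J.
Work done on the gas = −W_by = -16300 J.

-16300 J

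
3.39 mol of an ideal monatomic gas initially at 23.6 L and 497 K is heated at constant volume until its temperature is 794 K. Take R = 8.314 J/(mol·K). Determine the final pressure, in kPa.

948 kPa

P₁ = nRT₁/V₁ = 3.39×8.314×497/23.6 = 594 kPa.
Isochoric: V stays 23.6 L; P/T = const ⇒ T₂ = 794 K, P₂ = 948 kPa.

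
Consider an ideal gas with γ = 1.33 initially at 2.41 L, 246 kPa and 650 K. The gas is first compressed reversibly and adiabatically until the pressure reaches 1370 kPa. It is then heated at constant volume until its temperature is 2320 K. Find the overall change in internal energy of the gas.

n = P₁V₁/(RT₁) = 246×2.41/(8.314×650) = 0.110 mol.
Step 1 — Adiabatic: T₂/T₁ = (P₂/P₁)^((γ−1)/γ) ⇒ T₂ = 650×(5.57)^0.248 = 995 K; V₂ = 0.663 L.
ΔU = nCvΔT = 0.110×25.2×(995−650) = 954 J.
Q = 0 for an adiabatic process, so W = −ΔU = -954 J.
State after step 1: P = 1370 kPa, V = 0.663 L, T = 995 K.
Step 2 — Isochoric: V stays 0.663 L; P/T = const ⇒ T₂ = 2320 K, P₂ = 3190 kPa.
W = 0 (no volume change).
ΔU = nCvΔT = 0.110×25.2×(2320−995) = 3660 J.
Q = ΔU = 3660 J.
Net over both steps: W = -954 J, Q = 3660 J, ΔU = 4620 J.

4620 J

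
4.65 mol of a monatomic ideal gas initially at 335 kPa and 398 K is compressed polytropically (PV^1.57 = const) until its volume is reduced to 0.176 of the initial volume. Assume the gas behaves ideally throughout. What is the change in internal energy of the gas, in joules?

39000 J

V₁ = nRT₁/P₁ = 4.65×8.314×398/335 = 45.9 L.
Polytropic n=1.57: T₂ = T₁(V₁/V₂)^(n−1) = 398×(5.68)^0.57 = 1070 K; P₂ = P₁(V₁/V₂)^n = 5120 kPa.
For an ideal gas ΔU = nCvΔT with Cv = (3/2)R = 12.5 J/(mol·K).
ΔU = 4.65×12.5×(1070−398) = 39000 J.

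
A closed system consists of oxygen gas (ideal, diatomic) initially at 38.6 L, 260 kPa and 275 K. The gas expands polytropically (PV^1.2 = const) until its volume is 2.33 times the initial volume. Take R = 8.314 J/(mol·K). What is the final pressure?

Polytropic n=1.2: T₂ = T₁(V₁/V₂)^(n−1) = 275×(0.429)^0.20 = 232 K; P₂ = P₁(V₁/V₂)^n = 94.2 kPa.

94.2 kPa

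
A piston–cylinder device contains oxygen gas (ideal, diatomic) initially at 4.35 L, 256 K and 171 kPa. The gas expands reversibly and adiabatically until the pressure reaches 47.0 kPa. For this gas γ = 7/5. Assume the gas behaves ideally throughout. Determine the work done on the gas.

-574 J

n = P₁V₁/(RT₁) = 171×4.35/(8.314×256) = 0.349 mol.
Adiabatic: T₂/T₁ = (P₂/P₁)^((γ−1)/γ) ⇒ T₂ = 256×(0.275)^0.286 = 177 K; V₂ = 10.9 L.
ΔU = nCvΔT = 0.349×20.8×(177−256) = -574 J.
Q = 0 for an adiabatic process, so W = −ΔU = 574 J.
Work done on the gas = −W_by = -574 J.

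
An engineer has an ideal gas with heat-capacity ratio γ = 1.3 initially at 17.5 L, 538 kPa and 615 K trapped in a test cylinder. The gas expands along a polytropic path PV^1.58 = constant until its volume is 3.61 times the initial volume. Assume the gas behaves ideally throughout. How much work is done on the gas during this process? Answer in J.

n = P₁V₁/(RT₁) = 538×17.5/(8.314×615) = 1.84 mol.
Polytropic n=1.58: T₂ = T₁(V₁/V₂)^(n−1) = 615×(0.277)^0.58 = 292 K; P₂ = P₁(V₁/V₂)^n = 70.8 kPa.
W = (P₁V₁−P₂V₂)/(n−1) = (538×17.5−70.8×63.2)/0.58 = 8520 J.
Work done on the gas = −W_by = -8520 J.

-8520 J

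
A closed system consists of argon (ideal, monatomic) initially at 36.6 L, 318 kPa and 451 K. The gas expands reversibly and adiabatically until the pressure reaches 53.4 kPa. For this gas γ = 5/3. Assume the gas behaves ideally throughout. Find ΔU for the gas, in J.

-8910 J

n = P₁V₁/(RT₁) = 318×36.6/(8.314×451) = 3.10 mol.
Adiabatic: T₂/T₁ = (P₂/P₁)^((γ−1)/γ) ⇒ T₂ = 451×(0.168)^0.400 = 221 K; V₂ = 107 L.
For an ideal gas ΔU = nCvΔT with Cv = (3/2)R = 12.5 J/(mol·K).
ΔU = 3.10×12.5×(221−451) = -8910 J.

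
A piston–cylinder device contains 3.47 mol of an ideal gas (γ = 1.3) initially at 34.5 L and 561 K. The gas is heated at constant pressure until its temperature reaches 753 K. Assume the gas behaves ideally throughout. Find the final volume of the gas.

46.3 L

P₁ = nRT₁/V₁ = 3.47×8.314×561/34.5 = 469 kPa.
Isobaric: P stays 469 kPa; V/T = const ⇒ T₂ = 753 K, V₂ = 46.3 L.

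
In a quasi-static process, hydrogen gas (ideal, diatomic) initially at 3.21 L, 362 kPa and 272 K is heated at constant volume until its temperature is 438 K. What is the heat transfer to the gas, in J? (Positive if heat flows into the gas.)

n = P₁V₁/(RT₁) = 362×3.21/(8.314×272) = 0.514 mol.
Isochoric: V stays 3.21 L; P/T = const ⇒ T₂ = 438 K, P₂ = 583 kPa.
W = 0 (no volume change).
ΔU = nCvΔT = 0.514×20.8×(438−272) = 1770 J.
Q = ΔU = 1770 J.

1770 J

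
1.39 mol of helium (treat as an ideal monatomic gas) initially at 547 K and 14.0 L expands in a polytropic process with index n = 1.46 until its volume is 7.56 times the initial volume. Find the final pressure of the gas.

23.6 kPa

P₁ = nRT₁/V₁ = 1.39×8.314×547/14.0 = 452 kPa.
Polytropic n=1.46: T₂ = T₁(V₁/V₂)^(n−1) = 547×(0.132)^0.46 = 216 K; P₂ = P₁(V₁/V₂)^n = 23.6 kPa.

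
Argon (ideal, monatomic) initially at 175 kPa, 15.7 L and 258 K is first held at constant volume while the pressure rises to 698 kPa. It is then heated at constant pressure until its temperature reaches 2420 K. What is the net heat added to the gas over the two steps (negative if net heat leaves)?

49300 J

n = P₁V₁/(RT₁) = 175×15.7/(8.314×258) = 1.28 mol.
Step 1 — Isochoric: V stays 15.7 L; P/T = const ⇒ T₂ = 1030 K, P₂ = 698 kPa.
W = 0 (no volume change).
ΔU = nCvΔT = 1.28×12.5×(1030−258) = 12300 J.
Q = ΔU = 12300 J.
State after step 1: P = 698 kPa, V = 15.7 L, T = 1030 K.
Step 2 — Isobaric: P stays 698 kPa; V/T = const ⇒ T₂ = 2420 K, V₂ = 36.9 L.
W = PΔV = 698×(36.9−15.7) kPa·L = 14800 J.
ΔU = nCvΔT = 1.28×12.5×(2420−1030) = 22200 J.
Q = ΔU + W = nCpΔT = 37000 J.
Net over both steps: W = 14800 J, Q = 49300 J, ΔU = 34500 J.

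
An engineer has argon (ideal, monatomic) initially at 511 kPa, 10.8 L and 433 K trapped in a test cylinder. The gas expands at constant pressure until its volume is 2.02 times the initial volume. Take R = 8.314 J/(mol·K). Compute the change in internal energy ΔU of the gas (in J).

n = P₁V₁/(RT₁) = 511×10.8/(8.314×433) = 1.53 mol.
Isobaric: P stays 511 kPa; V/T = const ⇒ T₂ = 875 K, V₂ = 21.8 L.
For an ideal gas ΔU = nCvΔT with Cv = (3/2)R = 12.5 J/(mol·K).
ΔU = 1.53×12.5×(875−433) = 8440 J.

8440 J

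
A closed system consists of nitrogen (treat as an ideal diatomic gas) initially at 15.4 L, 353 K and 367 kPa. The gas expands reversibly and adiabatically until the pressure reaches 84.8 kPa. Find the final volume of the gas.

43.9 L

Adiabatic: T₂/T₁ = (P₂/P₁)^((γ−1)/γ) ⇒ T₂ = 353×(0.231)^0.286 = 232 K; V₂ = 43.9 L.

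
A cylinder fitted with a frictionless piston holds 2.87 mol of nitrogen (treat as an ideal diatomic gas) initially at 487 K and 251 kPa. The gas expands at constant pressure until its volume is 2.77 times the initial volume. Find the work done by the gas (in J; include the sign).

20600 J

V₁ = nRT₁/P₁ = 2.87×8.314×487/251 = 46.3 L.
Isobaric: P stays 251 kPa; V/T = const ⇒ T₂ = 1350 K, V₂ = 128 L.
W = PΔV = 251×(128−46.3) kPa·L = 20600 J.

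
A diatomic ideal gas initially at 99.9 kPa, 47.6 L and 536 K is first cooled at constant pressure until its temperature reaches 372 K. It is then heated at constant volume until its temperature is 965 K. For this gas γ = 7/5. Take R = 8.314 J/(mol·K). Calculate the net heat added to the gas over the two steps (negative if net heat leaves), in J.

8060 J

n = P₁V₁/(RT₁) = 99.9×47.6/(8.314×536) = 1.07 mol.
Step 1 — Isobaric: P stays 99.9 kPa; V/T = const ⇒ T₂ = 372 K, V₂ = 33.0 L.
W = PΔV = 99.9×(33.0−47.6) kPa·L = -1450 J.
ΔU = nCvΔT = 1.07×20.8×(372−536) = -3640 J.
Q = ΔU + W = nCpΔT = -5090 J.
State after step 1: P = 99.9 kPa, V = 33.0 L, T = 372 K.
Step 2 — Isochoric: V stays 33.0 L; P/T = const ⇒ T₂ = 965 K, P₂ = 259 kPa.
W = 0 (no volume change).
ΔU = nCvΔT = 1.07×20.8×(965−372) = 13200 J.
Q = ΔU = 13200 J.
Net over both steps: W = -1450 J, Q = 8060 J, ΔU = 9510 J.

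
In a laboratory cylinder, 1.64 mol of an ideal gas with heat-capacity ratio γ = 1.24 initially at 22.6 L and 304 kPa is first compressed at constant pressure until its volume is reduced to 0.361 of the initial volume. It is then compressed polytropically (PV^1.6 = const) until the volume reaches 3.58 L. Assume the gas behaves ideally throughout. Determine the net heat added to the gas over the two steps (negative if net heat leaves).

-18700 J

T₁ = P₁V₁/(nR) = 304×22.6/(1.64×8.314) = 504 K.
Step 1 — Isobaric: P stays 304 kPa; V/T = const ⇒ T₂ = 182 K, V₂ = 8.16 L.
W = PΔV = 304×(8.16−22.6) kPa·L = -4390 J.
ΔU = nCvΔT = 1.64×34.6×(182−504) = -18300 J.
Q = ΔU + W = nCpΔT = -22700 J.
State after step 1: P = 304 kPa, V = 8.16 L, T = 182 K.
Step 2 — Polytropic n=1.6: T₂ = T₁(V₁/V₂)^(n−1) = 182×(2.28)^0.60 = 298 K; P₂ = P₁(V₁/V₂)^n = 1140 kPa.
W = (P₁V₁−P₂V₂)/(n−1) = (304×8.16−1140×3.58)/0.60 = -2640 J.
ΔU = nCvΔT = 1.64×34.6×(298−182) = 6610 J.
Q = ΔU + W = 3960 J.
Net over both steps: W = -7030 J, Q = -18700 J, ΔU = -11700 J.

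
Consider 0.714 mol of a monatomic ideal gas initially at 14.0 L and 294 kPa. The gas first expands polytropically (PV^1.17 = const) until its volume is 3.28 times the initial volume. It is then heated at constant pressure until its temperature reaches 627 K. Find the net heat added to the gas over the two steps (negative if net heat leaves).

4190 J

T₁ = P₁V₁/(nR) = 294×14.0/(0.714×8.314) = 693 K.
Step 1 — Polytropic n=1.17: T₂ = T₁(V₁/V₂)^(n−1) = 693×(0.305)^0.17 = 567 K; P₂ = P₁(V₁/V₂)^n = 73.2 kPa.
W = (P₁V₁−P₂V₂)/(n−1) = (294×14.0−73.2×45.9)/0.17 = 4430 J.
ΔU = nCvΔT = 0.714×12.5×(567−693) = -1130 J.
Q = ΔU + W = 3300 J.
State after step 1: P = 73.2 kPa, V = 45.9 L, T = 567 K.
Step 2 — Isobaric: P stays 73.2 kPa; V/T = const ⇒ T₂ = 627 K, V₂ = 50.8 L.
W = PΔV = 73.2×(50.8−45.9) kPa·L = 359 J.
ΔU = nCvΔT = 0.714×12.5×(627−567) = 538 J.
Q = ΔU + W = nCpΔT = 897 J.
Net over both steps: W = 4790 J, Q = 4190 J, ΔU = -591 J.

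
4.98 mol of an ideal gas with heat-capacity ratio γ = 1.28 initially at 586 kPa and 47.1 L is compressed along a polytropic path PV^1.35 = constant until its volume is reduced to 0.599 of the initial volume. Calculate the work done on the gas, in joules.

15500 J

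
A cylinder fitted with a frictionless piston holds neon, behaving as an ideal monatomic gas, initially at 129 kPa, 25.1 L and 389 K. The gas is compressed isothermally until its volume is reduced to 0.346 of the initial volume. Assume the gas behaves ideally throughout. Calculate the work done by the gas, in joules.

-3440 J

n = P₁V₁/(RT₁) = 129×25.1/(8.314×389) = 1.00 mol.
Isothermal: T stays 389 K; PV = const ⇒ V₂ = 8.68 L, P₂ = 373 kPa.
W = nRT ln(V₂/V₁) = 1.00×8.314×389×ln(0.346) = -3440 J.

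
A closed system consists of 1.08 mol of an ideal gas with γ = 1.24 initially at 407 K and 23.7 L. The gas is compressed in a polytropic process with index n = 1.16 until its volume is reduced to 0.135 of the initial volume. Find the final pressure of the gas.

P₁ = nRT₁/V₁ = 1.08×8.314×407/23.7 = 154 kPa.
Polytropic n=1.16: T₂ = T₁(V₁/V₂)^(n−1) = 407×(7.41)^0.16 = 561 K; P₂ = P₁(V₁/V₂)^n = 1570 kPa.

1570 kPa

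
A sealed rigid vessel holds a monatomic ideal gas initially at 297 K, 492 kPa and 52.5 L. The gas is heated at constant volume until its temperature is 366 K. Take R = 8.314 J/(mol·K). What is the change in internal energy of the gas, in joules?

9000 J

n = P₁V₁/(RT₁) = 492×52.5/(8.314×297) = 10.5 mol.
Isochoric: V stays 52.5 L; P/T = const ⇒ T₂ = 366 K, P₂ = 606 kPa.
For an ideal gas ΔU = nCvΔT with Cv = (3/2)R = 12.5 J/(mol·K).
ΔU = 10.5×12.5×(366−297) = 9000 J.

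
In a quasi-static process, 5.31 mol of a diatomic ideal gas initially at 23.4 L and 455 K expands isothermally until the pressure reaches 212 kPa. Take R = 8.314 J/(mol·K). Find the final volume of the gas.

94.8 L

P₁ = nRT₁/V₁ = 5.31×8.314×455/23.4 = 858 kPa.
Isothermal: T stays 455 K; PV = const ⇒ V₂ = 94.8 L, P₂ = 212 kPa.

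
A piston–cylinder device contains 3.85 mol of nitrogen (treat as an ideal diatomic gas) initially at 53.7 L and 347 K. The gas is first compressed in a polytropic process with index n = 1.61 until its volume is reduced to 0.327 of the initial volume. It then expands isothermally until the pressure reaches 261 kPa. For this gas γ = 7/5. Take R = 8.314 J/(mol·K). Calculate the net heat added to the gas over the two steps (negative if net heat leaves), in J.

P₁ = nRT₁/V₁ = 3.85×8.314×347/53.7 = 207 kPa.
Step 1 — Polytropic n=1.61: T₂ = T₁(V₁/V₂)^(n−1) = 347×(3.06)^0.61 = 686 K; P₂ = P₁(V₁/V₂)^n = 1250 kPa.
W = (P₁V₁−P₂V₂)/(n−1) = (207×53.7−1250×17.6)/0.61 = -17800 J.
ΔU = nCvΔT = 3.85×20.8×(686−347) = 27100 J.
Q = ΔU + W = 9340 J.
State after step 1: P = 1250 kPa, V = 17.6 L, T = 686 K.
Step 2 — Isothermal: T stays 686 K; PV = const ⇒ V₂ = 84.2 L, P₂ = 261 kPa.
ΔU = 0 (ideal gas, T constant).
W = nRT ln(V₂/V₁) = 3.85×8.314×686×ln(4.79) = 34400 J.
Q = ΔU + W = 34400 J.
Net over both steps: W = 16600 J, Q = 43800 J, ΔU = 27100 J.

43800 J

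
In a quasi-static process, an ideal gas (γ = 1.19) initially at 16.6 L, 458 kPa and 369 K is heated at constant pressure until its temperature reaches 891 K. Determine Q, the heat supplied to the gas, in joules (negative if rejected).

67400 J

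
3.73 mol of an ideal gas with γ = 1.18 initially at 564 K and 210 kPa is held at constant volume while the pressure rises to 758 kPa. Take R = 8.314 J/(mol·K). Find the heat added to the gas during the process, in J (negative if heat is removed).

V₁ = nRT₁/P₁ = 3.73×8.314×564/210 = 83.3 L.
Isochoric: V stays 83.3 L; P/T = const ⇒ T₂ = 2040 K, P₂ = 758 kPa.
W = 0 (no volume change).
ΔU = nCvΔT = 3.73×46.2×(2040−564) = 254000 J.
Q = ΔU = 254000 J.

254000 J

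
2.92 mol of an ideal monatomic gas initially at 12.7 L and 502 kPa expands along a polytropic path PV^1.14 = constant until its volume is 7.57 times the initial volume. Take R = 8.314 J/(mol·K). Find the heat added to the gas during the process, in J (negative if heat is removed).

8880 J

T₁ = P₁V₁/(nR) = 502×12.7/(2.92×8.314) = 263 K.
Polytropic n=1.14: T₂ = T₁(V₁/V₂)^(n−1) = 263×(0.132)^0.14 = 198 K; P₂ = P₁(V₁/V₂)^n = 49.9 kPa.
W = (P₁V₁−P₂V₂)/(n−1) = (502×12.7−49.9×96.1)/0.14 = 11200 J.
ΔU = nCvΔT = 2.92×12.5×(198−263) = -2360 J.
Q = ΔU + W = 8880 J.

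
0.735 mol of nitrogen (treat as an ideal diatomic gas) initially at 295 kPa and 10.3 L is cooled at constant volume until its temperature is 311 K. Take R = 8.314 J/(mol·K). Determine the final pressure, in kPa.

T₁ = P₁V₁/(nR) = 295×10.3/(0.735×8.314) = 497 K.
Isochoric: V stays 10.3 L; P/T = const ⇒ T₂ = 311 K, P₂ = 185 kPa.

185 kPa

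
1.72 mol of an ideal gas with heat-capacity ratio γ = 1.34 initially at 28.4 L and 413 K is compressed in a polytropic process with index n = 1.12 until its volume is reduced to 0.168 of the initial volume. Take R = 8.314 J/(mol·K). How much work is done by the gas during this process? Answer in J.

-11700 J

P₁ = nRT₁/V₁ = 1.72×8.314×413/28.4 = 208 kPa.
Polytropic n=1.12: T₂ = T₁(V₁/V₂)^(n−1) = 413×(5.95)^0.12 = 512 K; P₂ = P₁(V₁/V₂)^n = 1530 kPa.
W = (P₁V₁−P₂V₂)/(n−1) = (208×28.4−1530×4.77)/0.12 = -11700 J.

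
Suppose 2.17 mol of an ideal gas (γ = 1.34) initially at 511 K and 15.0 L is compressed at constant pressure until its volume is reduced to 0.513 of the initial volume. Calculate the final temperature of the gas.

P₁ = nRT₁/V₁ = 2.17×8.314×511/15.0 = 615 kPa.
Isobaric: P stays 615 kPa; V/T = const ⇒ T₂ = 262 K, V₂ = 7.70 L.

262 K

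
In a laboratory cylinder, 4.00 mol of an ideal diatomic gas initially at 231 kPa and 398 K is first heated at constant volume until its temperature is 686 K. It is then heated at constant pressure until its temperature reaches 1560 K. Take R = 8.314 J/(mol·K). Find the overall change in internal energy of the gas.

96600 J

V₁ = nRT₁/P₁ = 4.00×8.314×398/231 = 57.3 L.
Step 1 — Isochoric: V stays 57.3 L; P/T = const ⇒ T₂ = 686 K, P₂ = 398 kPa.
W = 0 (no volume change).
ΔU = nCvΔT = 4.00×20.8×(686−398) = 23900 J.
Q = ΔU = 23900 J.
State after step 1: P = 398 kPa, V = 57.3 L, T = 686 K.
Step 2 — Isobaric: P stays 398 kPa; V/T = const ⇒ T₂ = 1560 K, V₂ = 130 L.
W = PΔV = 398×(130−57.3) kPa·L = 29100 J.
ΔU = nCvΔT = 4.00×20.8×(1560−686) = 72700 J.
Q = ΔU + W = nCpΔT = 102000 J.
Net over both steps: W = 29100 J, Q = 126000 J, ΔU = 96600 J.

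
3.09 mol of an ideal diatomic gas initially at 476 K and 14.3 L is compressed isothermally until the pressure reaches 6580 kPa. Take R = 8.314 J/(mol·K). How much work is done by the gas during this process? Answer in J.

-25000 J

P₁ = nRT₁/V₁ = 3.09×8.314×476/14.3 = 855 kPa.
Isothermal: T stays 476 K; PV = const ⇒ V₂ = 1.86 L, P₂ = 6580 kPa.
W = nRT ln(V₂/V₁) = 3.09×8.314×476×ln(0.130) = -25000 J.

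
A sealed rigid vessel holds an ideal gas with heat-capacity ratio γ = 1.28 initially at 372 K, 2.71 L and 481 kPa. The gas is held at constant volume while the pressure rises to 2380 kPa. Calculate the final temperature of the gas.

1840 K

Isochoric: V stays 2.71 L; P/T = const ⇒ T₂ = 1840 K, P₂ = 2380 kPa.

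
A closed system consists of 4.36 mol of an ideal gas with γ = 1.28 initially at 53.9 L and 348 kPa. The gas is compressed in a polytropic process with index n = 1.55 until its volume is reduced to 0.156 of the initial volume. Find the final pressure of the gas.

T₁ = P₁V₁/(nR) = 348×53.9/(4.36×8.314) = 517 K.
Polytropic n=1.55: T₂ = T₁(V₁/V₂)^(n−1) = 517×(6.41)^0.55 = 1440 K; P₂ = P₁(V₁/V₂)^n = 6200 kPa.

6200 kPa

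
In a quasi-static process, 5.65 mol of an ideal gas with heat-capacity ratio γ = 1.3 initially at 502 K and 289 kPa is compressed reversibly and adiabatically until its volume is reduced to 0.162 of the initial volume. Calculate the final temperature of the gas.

V₁ = nRT₁/P₁ = 5.65×8.314×502/289 = 81.6 L.
Adiabatic: TV^(γ−1) = const ⇒ T₂ = 502×(6.17)^0.300 = 867 K; PV^γ = const ⇒ P₂ = 3080 kPa.

867 K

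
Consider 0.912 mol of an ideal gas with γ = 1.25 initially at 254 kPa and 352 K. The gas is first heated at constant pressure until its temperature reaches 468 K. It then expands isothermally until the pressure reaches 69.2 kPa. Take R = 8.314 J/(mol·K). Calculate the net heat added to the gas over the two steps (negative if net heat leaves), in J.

9010 J

V₁ = nRT₁/P₁ = 0.912×8.314×352/254 = 10.5 L.
Step 1 — Isobaric: P stays 254 kPa; V/T = const ⇒ T₂ = 468 K, V₂ = 14.0 L.
W = PΔV = 254×(14.0−10.5) kPa·L = 880 J.
ΔU = nCvΔT = 0.912×33.3×(468−352) = 3520 J.
Q = ΔU + W = nCpΔT = 4400 J.
State after step 1: P = 254 kPa, V = 14.0 L, T = 468 K.
Step 2 — Isothermal: T stays 468 K; PV = const ⇒ V₂ = 51.3 L, P₂ = 69.2 kPa.
ΔU = 0 (ideal gas, T constant).
W = nRT ln(V₂/V₁) = 0.912×8.314×468×ln(3.67) = 4610 J.
Q = ΔU + W = 4610 J.
Net over both steps: W = 5490 J, Q = 9010 J, ΔU = 3520 J.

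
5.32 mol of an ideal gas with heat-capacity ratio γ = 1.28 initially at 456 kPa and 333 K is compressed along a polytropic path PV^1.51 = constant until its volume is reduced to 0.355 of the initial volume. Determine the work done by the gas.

V₁ = nRT₁/P₁ = 5.32×8.314×333/456 = 32.3 L.
Polytropic n=1.51: T₂ = T₁(V₁/V₂)^(n−1) = 333×(2.82)^0.51 = 565 K; P₂ = P₁(V₁/V₂)^n = 2180 kPa.
W = (P₁V₁−P₂V₂)/(n−1) = (456×32.3−2180×11.5)/0.51 = -20100 J.

-20100 J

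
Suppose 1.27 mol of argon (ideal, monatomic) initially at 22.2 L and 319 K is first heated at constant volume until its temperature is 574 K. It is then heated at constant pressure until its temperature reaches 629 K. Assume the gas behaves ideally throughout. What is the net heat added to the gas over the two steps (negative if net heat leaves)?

5490 J

P₁ = nRT₁/V₁ = 1.27×8.314×319/22.2 = 152 kPa.
Step 1 — Isochoric: V stays 22.2 L; P/T = const ⇒ T₂ = 574 K, P₂ = 273 kPa.
W = 0 (no volume change).
ΔU = nCvΔT = 1.27×12.5×(574−319) = 4040 J.
Q = ΔU = 4040 J.
State after step 1: P = 273 kPa, V = 22.2 L, T = 574 K.
Step 2 — Isobaric: P stays 273 kPa; V/T = const ⇒ T₂ = 629 K, V₂ = 24.3 L.
W = PΔV = 273×(24.3−22.2) kPa·L = 581 J.
ΔU = nCvΔT = 1.27×12.5×(629−574) = 871 J.
Q = ΔU + W = nCpΔT = 1450 J.
Net over both steps: W = 581 J, Q = 5490 J, ΔU = 4910 J.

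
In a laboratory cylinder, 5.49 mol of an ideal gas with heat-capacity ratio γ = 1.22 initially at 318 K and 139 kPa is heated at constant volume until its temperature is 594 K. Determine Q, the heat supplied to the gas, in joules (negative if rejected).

V₁ = nRT₁/P₁ = 5.49×8.314×318/139 = 104 L.
Isochoric: V stays 104 L; P/T = const ⇒ T₂ = 594 K, P₂ = 260 kPa.
W = 0 (no volume change).
ΔU = nCvΔT = 5.49×37.8×(594−318) = 57300 J.
Q = ΔU = 57300 J.

57300 J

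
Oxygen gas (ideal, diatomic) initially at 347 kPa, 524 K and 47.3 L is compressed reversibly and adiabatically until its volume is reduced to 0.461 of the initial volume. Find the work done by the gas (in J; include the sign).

-14900 J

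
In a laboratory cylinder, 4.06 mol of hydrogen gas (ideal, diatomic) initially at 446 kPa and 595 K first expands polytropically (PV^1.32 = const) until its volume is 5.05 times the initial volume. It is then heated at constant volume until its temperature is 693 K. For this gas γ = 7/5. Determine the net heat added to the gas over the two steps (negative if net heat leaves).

V₁ = nRT₁/P₁ = 4.06×8.314×595/446 = 45.0 L.
Step 1 — Polytropic n=1.32: T₂ = T₁(V₁/V₂)^(n−1) = 595×(0.198)^0.32 = 354 K; P₂ = P₁(V₁/V₂)^n = 52.6 kPa.
W = (P₁V₁−P₂V₂)/(n−1) = (446×45.0−52.6×227)/0.32 = 25400 J.
ΔU = nCvΔT = 4.06×20.8×(354−595) = -20300 J.
Q = ΔU + W = 5080 J.
State after step 1: P = 52.6 kPa, V = 227 L, T = 354 K.
Step 2 — Isochoric: V stays 227 L; P/T = const ⇒ T₂ = 693 K, P₂ = 103 kPa.
W = 0 (no volume change).
ΔU = nCvΔT = 4.06×20.8×(693−354) = 28600 J.
Q = ΔU = 28600 J.
Net over both steps: W = 25400 J, Q = 33700 J, ΔU = 8270 J.

33700 J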